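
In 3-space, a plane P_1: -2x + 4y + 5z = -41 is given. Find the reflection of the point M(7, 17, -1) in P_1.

λ = (n·M − d)/|n|² = (49 − (-41))/45 = 2.
Reflection = M − 2λn = (7, 17, -1) − 4·(-2, 4, 5) = (15, 1, -21).

(15, 1, -21)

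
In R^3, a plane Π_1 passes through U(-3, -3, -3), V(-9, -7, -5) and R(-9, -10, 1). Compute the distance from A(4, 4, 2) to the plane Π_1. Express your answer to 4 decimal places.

UV = (-6, -4, -2), UR = (-6, -7, 4); a normal to Π_1 is UV × UR = (-30, 36, 18).
Using U: Π_1 has equation -30x + 36y + 18z = -72.
n·A − d = (-30)·(4) + (36)·(4) + (18)·(2) − (-72) = 132; |n| = √2520.
Distance = |132| / √2520 = 132/√2520 ≈ 2.6295.

2.6295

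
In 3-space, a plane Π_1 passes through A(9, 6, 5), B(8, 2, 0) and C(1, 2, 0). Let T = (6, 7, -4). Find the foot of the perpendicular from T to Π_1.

AB = (-1, -4, -5), AC = (-8, -4, -5); a normal to Π_1 is AB × AC = (0, 35, -28).
Using A: Π_1 has equation 35y - 28z = 70.
Foot = T − λn with λ = (n·T − d)/|n|² = (357 − 70)/2009 = 1/7.
Foot = (6, 7, -4) − (1/7)·(0, 35, -28) = (6, 2, 0).

(6, 2, 0)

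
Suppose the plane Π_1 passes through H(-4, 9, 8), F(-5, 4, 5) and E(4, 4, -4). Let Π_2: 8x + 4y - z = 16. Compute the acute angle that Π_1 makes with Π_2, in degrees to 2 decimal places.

HF = (-1, -5, -3), HE = (8, -5, -12); a normal to Π_1 is HF × HE = (45, -36, 45).
Using H: Π_1 has equation 45x - 36y + 45z = -144.
cos θ = |n₁·n₂| / (|n₁||n₂|) = |171| / (√5346 · √81).
θ = arccos(0.25986) ≈ 74.94°.

74.94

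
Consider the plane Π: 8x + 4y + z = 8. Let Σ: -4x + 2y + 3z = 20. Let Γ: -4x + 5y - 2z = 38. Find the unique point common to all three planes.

Solving the 3×3 linear system 8x + 4y + z = 8, -4x + 2y + 3z = 20, -4x + 5y - 2z = 38 (e.g. by elimination or Cramer's rule, determinant = -244) gives (-2, 6, 0).

(-2, 6, 0)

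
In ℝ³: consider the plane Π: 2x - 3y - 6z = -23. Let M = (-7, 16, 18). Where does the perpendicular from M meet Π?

(-1, 7, 0)

Foot = M − λn with λ = (n·M − d)/|n|² = (-170 − (-23))/49 = -3.
Foot = (-7, 16, 18) − (-3)·(2, -3, -6) = (-1, 7, 0).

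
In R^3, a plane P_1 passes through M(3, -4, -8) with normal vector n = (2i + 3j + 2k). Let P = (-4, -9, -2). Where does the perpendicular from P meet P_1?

P_1: n·r = n·M gives 2x + 3y + 2z = -22.
Foot = P − λn with λ = (n·P − d)/|n|² = (-39 − (-22))/17 = -1.
Foot = (-4, -9, -2) − (-1)·(2, 3, 2) = (-2, -6, 0).

(-2, -6, 0)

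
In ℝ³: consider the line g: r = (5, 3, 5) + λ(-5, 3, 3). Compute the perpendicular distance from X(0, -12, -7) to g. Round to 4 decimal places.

Taking (5, 3, 5) on g with direction v = (-5, 3, 3): w = X − (5, 3, 5) = (-5, -15, -12), and w × v = (-9, 75, -90).
Distance = |w × v| / |v| = √13806 / √43 ≈ 17.9184.

17.9184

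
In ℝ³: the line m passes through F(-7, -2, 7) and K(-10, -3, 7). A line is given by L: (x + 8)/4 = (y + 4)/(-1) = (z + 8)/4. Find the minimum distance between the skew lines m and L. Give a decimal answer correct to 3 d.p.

A direction vector for m is K − F = (-3, -1, 0).
L has direction (4, -1, 4) through (-8, -4, -8).
Common perpendicular direction n = (-3, -1, 0) × (4, -1, 4) = (-4, 12, 7).
With w = (-8, -4, -8) − (-7, -2, 7) = (-1, -2, -15), w · n = -125.
Distance = |w · n| / |n| = |-125| / √209 ≈ 8.646.

8.646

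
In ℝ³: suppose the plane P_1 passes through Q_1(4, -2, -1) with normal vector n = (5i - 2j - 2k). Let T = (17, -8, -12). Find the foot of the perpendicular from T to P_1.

(2, -2, -6)

P_1: n·r = n·Q_1 gives 5x - 2y - 2z = 26.
Foot = T − λn with λ = (n·T − d)/|n|² = (125 − 26)/33 = 3.
Foot = (17, -8, -12) − 3·(5, -2, -2) = (2, -2, -6).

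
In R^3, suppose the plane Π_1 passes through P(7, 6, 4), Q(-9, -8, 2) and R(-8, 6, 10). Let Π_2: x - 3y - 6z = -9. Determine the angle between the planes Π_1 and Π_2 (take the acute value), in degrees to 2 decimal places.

62.97

PQ = (-16, -14, -2), PR = (-15, 0, 6); a normal to Π_1 is PQ × PR = (-84, 126, -210).
Using P: Π_1 has equation -84x + 126y - 210z = -672.
cos θ = |n₁·n₂| / (|n₁||n₂|) = |798| / (√67032 · √46).
θ = arccos(0.45445) ≈ 62.97°.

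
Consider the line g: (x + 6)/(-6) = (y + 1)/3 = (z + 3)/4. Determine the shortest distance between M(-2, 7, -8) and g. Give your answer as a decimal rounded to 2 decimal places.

9.92

g has direction (-6, 3, 4) through (-6, -1, -3).
Taking (-6, -1, -3) on g with direction v = (-6, 3, 4): w = M − (-6, -1, -3) = (4, 8, -5), and w × v = (47, 14, 60).
Distance = |w × v| / |v| = √6005 / √61 ≈ 9.92.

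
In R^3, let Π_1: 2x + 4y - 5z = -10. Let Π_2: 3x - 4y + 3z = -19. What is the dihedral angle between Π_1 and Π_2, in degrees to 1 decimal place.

cos θ = |n₁·n₂| / (|n₁||n₂|) = |-25| / (√45 · √34).
θ = arccos(0.63914) ≈ 50.3°.

50.3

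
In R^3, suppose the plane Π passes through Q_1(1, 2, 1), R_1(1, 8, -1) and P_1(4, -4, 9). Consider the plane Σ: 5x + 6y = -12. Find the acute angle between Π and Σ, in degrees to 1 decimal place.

Q_1R_1 = (0, 6, -2), Q_1P_1 = (3, -6, 8); a normal to Π is Q_1R_1 × Q_1P_1 = (36, -6, -18).
Using Q_1: Π has equation 36x - 6y - 18z = 6.
cos θ = |n₁·n₂| / (|n₁||n₂|) = |144| / (√1656 · √61).
θ = arccos(0.45307) ≈ 63.1°.

63.1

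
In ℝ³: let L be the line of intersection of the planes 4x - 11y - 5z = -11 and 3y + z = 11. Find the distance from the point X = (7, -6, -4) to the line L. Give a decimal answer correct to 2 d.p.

10.44

Direction of L: (4, -11, -5) × (0, 3, 1) = (4, -4, 12).
A point on L: solving the two plane equations with x = 7 gives (7, 4, -1).
Taking (7, 4, -1) on L with direction v = (4, -4, 12): w = X − (7, 4, -1) = (0, -10, -3), and w × v = (-132, -12, 40).
Distance = |w × v| / |v| = √19168 / √176 ≈ 10.44.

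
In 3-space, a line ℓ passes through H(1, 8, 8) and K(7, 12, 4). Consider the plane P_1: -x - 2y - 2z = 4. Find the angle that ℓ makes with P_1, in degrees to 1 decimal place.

A direction vector for ℓ is K − H = (6, 4, -4).
sin θ = |n·v| / (|n||v|) = |-6| / (√9 · √68) = 0.24254.
θ ≈ 14.0°.

14.0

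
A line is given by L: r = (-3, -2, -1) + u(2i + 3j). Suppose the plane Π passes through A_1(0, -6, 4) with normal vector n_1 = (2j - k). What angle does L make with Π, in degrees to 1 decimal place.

48.1

Π: n_1·r = n_1·A_1 gives 2y - z = -16.
sin θ = |n·v| / (|n||v|) = |6| / (√5 · √13) = 0.74421.
θ ≈ 48.1°.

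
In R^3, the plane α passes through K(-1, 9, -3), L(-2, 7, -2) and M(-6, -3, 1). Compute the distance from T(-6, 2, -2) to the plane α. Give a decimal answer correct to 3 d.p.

2.400

KL = (-1, -2, 1), KM = (-5, -12, 4); a normal to α is KL × KM = (4, -1, 2).
Using K: α has equation 4x - y + 2z = -19.
n·T − d = (4)·(-6) + (-1)·(2) + (2)·(-2) − (-19) = -11; |n| = √21.
Distance = |-11| / √21 = 11/√21 ≈ 2.400.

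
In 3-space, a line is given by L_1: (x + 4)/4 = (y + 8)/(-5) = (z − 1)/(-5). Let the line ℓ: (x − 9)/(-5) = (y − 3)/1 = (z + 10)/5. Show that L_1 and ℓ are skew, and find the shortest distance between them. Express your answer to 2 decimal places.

0.88

L_1 has direction (4, -5, -5) through (-4, -8, 1).
ℓ has direction (-5, 1, 5) through (9, 3, -10).
Common perpendicular direction n = (4, -5, -5) × (-5, 1, 5) = (-20, 5, -21).
With w = (9, 3, -10) − (-4, -8, 1) = (13, 11, -11), w · n = 26.
Since n ≠ 0 the lines are not parallel, and w · n = 26 ≠ 0 so they do not intersect; hence they are skew.
Distance = |w · n| / |n| = |26| / √866 ≈ 0.88.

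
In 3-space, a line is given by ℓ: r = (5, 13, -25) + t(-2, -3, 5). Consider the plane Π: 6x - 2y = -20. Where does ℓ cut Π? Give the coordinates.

Substitute r = (5, 13, -25) + t(-2, -3, 5) into the plane: 4 + (-6)t = -20, so t = 4.
Intersection: (5, 13, -25) + 4·(-2, -3, 5) = (-3, 1, -5).

(-3, 1, -5)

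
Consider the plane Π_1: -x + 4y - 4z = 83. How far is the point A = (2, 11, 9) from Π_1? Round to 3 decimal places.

13.404

n·A − d = (-1)·(2) + (4)·(11) + (-4)·(9) − 83 = -77; |n| = √33.
Distance = |-77| / √33 = 77/√33 ≈ 13.404.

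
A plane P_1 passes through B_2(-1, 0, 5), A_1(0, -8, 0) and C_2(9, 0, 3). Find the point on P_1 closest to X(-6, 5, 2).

(-5, 2, 7)

B_2A_1 = (1, -8, -5), B_2C_2 = (10, 0, -2); a normal to P_1 is B_2A_1 × B_2C_2 = (16, -48, 80).
Using B_2: P_1 has equation 16x - 48y + 80z = 384.
Foot = X − λn with λ = (n·X − d)/|n|² = (-176 − 384)/8960 = -1/16.
Foot = (-6, 5, 2) − (-1/16)·(16, -48, 80) = (-5, 2, 7).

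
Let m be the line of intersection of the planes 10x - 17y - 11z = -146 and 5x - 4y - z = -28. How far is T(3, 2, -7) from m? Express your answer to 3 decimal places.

10.639

Direction of m: (10, -17, -11) × (5, -4, -1) = (-27, -45, 45).
A point on m: solving the two plane equations with x = -3 gives (-3, 1, 9).
Taking (-3, 1, 9) on m with direction v = (-27, -45, 45): w = T − (-3, 1, 9) = (6, 1, -16), and w × v = (-675, 162, -243).
Distance = |w × v| / |v| = √540918 / √4779 ≈ 10.639.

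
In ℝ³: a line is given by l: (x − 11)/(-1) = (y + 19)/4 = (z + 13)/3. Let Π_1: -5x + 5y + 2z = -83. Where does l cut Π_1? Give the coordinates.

(8, -7, -4)

l has direction (-1, 4, 3) through (11, -19, -13).
Substitute r = (11, -19, -13) + t(-1, 4, 3) into the plane: -176 + 31t = -83, so t = 3.
Intersection: (11, -19, -13) + 3·(-1, 4, 3) = (8, -7, -4).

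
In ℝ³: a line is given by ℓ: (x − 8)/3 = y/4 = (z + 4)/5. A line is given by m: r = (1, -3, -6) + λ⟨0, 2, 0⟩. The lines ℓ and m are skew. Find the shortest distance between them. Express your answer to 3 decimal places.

ℓ has direction (3, 4, 5) through (8, 0, -4).
Common perpendicular direction n = (3, 4, 5) × (0, 2, 0) = (-10, 0, 6).
With w = (1, -3, -6) − (8, 0, -4) = (-7, -3, -2), w · n = 58.
Distance = |w · n| / |n| = |58| / √136 ≈ 4.973.

4.973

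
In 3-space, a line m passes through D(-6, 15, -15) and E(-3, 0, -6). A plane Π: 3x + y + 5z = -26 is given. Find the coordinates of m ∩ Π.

(-2, -5, -3)

A direction vector for m is E − D = (3, -15, 9).
Substitute r = (-6, 15, -15) + t(3, -15, 9) into the plane: -78 + 39t = -26, so t = 4/3.
Intersection: (-6, 15, -15) + (4/3)·(3, -15, 9) = (-2, -5, -3).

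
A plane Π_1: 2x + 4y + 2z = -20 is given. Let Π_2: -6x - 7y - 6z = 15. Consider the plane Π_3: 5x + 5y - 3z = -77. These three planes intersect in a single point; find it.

(-1, -9, 9)

Solving the 3×3 linear system 2x + 4y + 2z = -20, -6x - 7y - 6z = 15, 5x + 5y - 3z = -77 (e.g. by elimination or Cramer's rule, determinant = -80) gives (-1, -9, 9).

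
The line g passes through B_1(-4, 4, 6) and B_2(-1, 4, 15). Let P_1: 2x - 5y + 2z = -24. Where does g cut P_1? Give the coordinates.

A direction vector for g is B_2 − B_1 = (3, 0, 9).
Substitute r = (-4, 4, 6) + t(3, 0, 9) into the plane: -16 + 24t = -24, so t = -1/3.
Intersection: (-4, 4, 6) + (-1/3)·(3, 0, 9) = (-5, 4, 3).

(-5, 4, 3)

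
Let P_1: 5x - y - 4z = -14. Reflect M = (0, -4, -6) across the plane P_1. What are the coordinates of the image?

(-10, -2, 2)

λ = (n·M − d)/|n|² = (28 − (-14))/42 = 1.
Reflection = M − 2λn = (0, -4, -6) − 2·(5, -1, -4) = (-10, -2, 2).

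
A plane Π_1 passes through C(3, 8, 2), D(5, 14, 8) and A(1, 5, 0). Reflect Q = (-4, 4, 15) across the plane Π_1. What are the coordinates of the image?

(-10, 12, 9)

CD = (2, 6, 6), CA = (-2, -3, -2); a normal to Π_1 is CD × CA = (6, -8, 6).
Using C: Π_1 has equation 6x - 8y + 6z = -34.
λ = (n·Q − d)/|n|² = (34 − (-34))/136 = 1/2.
Reflection = Q − 2λn = (-4, 4, 15) − 1·(6, -8, 6) = (-10, 12, 9).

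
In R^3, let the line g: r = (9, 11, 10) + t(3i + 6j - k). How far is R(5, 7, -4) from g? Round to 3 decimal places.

14.747

Taking (9, 11, 10) on g with direction v = (3, 6, -1): w = R − (9, 11, 10) = (-4, -4, -14), and w × v = (88, -46, -12).
Distance = |w × v| / |v| = √10004 / √46 ≈ 14.747.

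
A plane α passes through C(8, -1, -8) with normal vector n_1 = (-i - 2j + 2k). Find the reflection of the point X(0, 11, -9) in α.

α: n_1·r = n_1·C gives -x - 2y + 2z = -22.
λ = (n·X − d)/|n|² = (-40 − (-22))/9 = -2.
Reflection = X − 2λn = (0, 11, -9) − (-4)·(-1, -2, 2) = (-4, 3, -1).

(-4, 3, -1)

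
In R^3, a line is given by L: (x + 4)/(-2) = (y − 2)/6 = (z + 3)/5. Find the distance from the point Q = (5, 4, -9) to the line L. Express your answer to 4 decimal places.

L has direction (-2, 6, 5) through (-4, 2, -3).
Taking (-4, 2, -3) on L with direction v = (-2, 6, 5): w = Q − (-4, 2, -3) = (9, 2, -6), and w × v = (46, -33, 58).
Distance = |w × v| / |v| = √6569 / √65 ≈ 10.0529.

10.0529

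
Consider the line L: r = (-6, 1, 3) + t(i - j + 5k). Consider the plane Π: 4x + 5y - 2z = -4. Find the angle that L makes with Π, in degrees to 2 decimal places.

18.40

sin θ = |n·v| / (|n||v|) = |-11| / (√45 · √27) = 0.31558.
θ ≈ 18.40°.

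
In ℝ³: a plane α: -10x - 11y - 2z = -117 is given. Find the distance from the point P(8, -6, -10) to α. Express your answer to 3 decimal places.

8.200

n·P − d = (-10)·(8) + (-11)·(-6) + (-2)·(-10) − (-117) = 123; |n| = √225.
Distance = |123| / √225 = 123/√225 ≈ 8.200.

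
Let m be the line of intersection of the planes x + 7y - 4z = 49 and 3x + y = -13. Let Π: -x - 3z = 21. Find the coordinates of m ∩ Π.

Direction of m: (1, 7, -4) × (3, 1, 0) = (4, -12, -20).
A point on m: solving the two plane equations with x = -2 gives (-2, -7, -25).
Substitute r = (-2, -7, -25) + t(4, -12, -20) into the plane: 77 + 56t = 21, so t = -1.
Intersection: (-2, -7, -25) + (-1)·(4, -12, -20) = (-6, 5, -5).

(-6, 5, -5)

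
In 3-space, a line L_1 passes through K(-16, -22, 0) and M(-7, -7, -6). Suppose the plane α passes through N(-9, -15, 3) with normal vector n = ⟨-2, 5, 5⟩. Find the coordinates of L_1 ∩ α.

A direction vector for L_1 is M − K = (9, 15, -6).
α: n·r = n·N gives -2x + 5y + 5z = -42.
Substitute r = (-16, -22, 0) + t(9, 15, -6) into the plane: -78 + 27t = -42, so t = 4/3.
Intersection: (-16, -22, 0) + (4/3)·(9, 15, -6) = (-4, -2, -8).

(-4, -2, -8)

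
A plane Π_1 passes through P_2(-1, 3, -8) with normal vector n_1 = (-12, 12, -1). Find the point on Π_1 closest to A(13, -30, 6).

Π_1: n_1·r = n_1·P_2 gives -12x + 12y - z = 56.
Foot = A − λn with λ = (n·A − d)/|n|² = (-522 − 56)/289 = -2.
Foot = (13, -30, 6) − (-2)·(-12, 12, -1) = (-11, -6, 4).

(-11, -6, 4)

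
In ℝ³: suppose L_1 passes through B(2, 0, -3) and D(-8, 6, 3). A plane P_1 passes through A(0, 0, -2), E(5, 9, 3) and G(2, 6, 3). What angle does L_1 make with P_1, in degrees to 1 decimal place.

31.7

A direction vector for L_1 is D − B = (-10, 6, 6).
AE = (5, 9, 5), AG = (2, 6, 5); a normal to P_1 is AE × AG = (15, -15, 12).
Using A: P_1 has equation 15x - 15y + 12z = -24.
sin θ = |n·v| / (|n||v|) = |-168| / (√594 · √172) = 0.52560.
θ ≈ 31.7°.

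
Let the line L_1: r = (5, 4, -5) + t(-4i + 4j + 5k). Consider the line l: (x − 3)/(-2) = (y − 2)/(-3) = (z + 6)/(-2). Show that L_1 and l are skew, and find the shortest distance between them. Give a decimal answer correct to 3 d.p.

l has direction (-2, -3, -2) through (3, 2, -6).
Common perpendicular direction n = (-4, 4, 5) × (-2, -3, -2) = (7, -18, 20).
With w = (3, 2, -6) − (5, 4, -5) = (-2, -2, -1), w · n = 2.
Since n ≠ 0 the lines are not parallel, and w · n = 2 ≠ 0 so they do not intersect; hence they are skew.
Distance = |w · n| / |n| = |2| / √773 ≈ 0.072.

0.072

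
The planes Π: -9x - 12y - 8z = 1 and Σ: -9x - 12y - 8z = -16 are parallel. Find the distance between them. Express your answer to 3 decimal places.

Same normal n = (-9, -12, -8) with |n| = √289; distance = |1 − (-16)| / |n| = 17/√289 ≈ 1.000.

1.000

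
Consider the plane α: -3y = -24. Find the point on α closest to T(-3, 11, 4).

(-3, 8, 4)

Foot = T − λn with λ = (n·T − d)/|n|² = (-33 − (-24))/9 = -1.
Foot = (-3, 11, 4) − (-1)·(0, -3, 0) = (-3, 8, 4).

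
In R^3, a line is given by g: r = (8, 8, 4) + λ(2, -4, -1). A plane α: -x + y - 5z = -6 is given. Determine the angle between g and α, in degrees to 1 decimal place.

sin θ = |n·v| / (|n||v|) = |-1| / (√27 · √21) = 0.04200.
θ ≈ 2.4°.

2.4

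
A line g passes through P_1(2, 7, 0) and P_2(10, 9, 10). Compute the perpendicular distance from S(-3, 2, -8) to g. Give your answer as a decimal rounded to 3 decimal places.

3.661

A direction vector for g is P_2 − P_1 = (8, 2, 10).
Taking (2, 7, 0) on g with direction v = (8, 2, 10): w = S − (2, 7, 0) = (-5, -5, -8), and w × v = (-34, -14, 30).
Distance = |w × v| / |v| = √2252 / √168 ≈ 3.661.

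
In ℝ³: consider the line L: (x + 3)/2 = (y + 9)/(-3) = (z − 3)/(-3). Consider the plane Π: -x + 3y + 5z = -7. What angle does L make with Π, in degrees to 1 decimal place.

L has direction (2, -3, -3) through (-3, -9, 3).
sin θ = |n·v| / (|n||v|) = |-26| / (√35 · √22) = 0.93697.
θ ≈ 69.5°.

69.5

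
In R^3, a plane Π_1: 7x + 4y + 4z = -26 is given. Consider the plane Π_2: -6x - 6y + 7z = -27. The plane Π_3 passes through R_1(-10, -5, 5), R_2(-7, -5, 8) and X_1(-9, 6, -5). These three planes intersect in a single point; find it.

R_1R_2 = (3, 0, 3), R_1X_1 = (1, 11, -10); a normal to Π_3 is R_1R_2 × R_1X_1 = (-33, 33, 33).
Using R_1: Π_3 has equation -33x + 33y + 33z = 330.
Solving the 3×3 linear system 7x + 4y + 4z = -26, -6x - 6y + 7z = -27, -33x + 33y + 33z = 330 (e.g. by elimination or Cramer's rule, determinant = -4719) gives (-6, 7, -3).

(-6, 7, -3)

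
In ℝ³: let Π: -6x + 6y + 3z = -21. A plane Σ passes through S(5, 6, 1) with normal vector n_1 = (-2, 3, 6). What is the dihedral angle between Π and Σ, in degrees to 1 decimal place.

Σ: n_1·r = n_1·S gives -2x + 3y + 6z = 14.
cos θ = |n₁·n₂| / (|n₁||n₂|) = |48| / (√81 · √49).
θ = arccos(0.76190) ≈ 40.4°.

40.4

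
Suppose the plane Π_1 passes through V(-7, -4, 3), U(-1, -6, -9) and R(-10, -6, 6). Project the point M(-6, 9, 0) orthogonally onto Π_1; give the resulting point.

(-1, 6, 3)

VU = (6, -2, -12), VR = (-3, -2, 3); a normal to Π_1 is VU × VR = (-30, 18, -18).
Using V: Π_1 has equation -30x + 18y - 18z = 84.
Foot = M − λn with λ = (n·M − d)/|n|² = (342 − 84)/1548 = 1/6.
Foot = (-6, 9, 0) − (1/6)·(-30, 18, -18) = (-1, 6, 3).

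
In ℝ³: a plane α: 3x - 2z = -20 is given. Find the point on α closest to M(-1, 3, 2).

Foot = M − λn with λ = (n·M − d)/|n|² = (-7 − (-20))/13 = 1.
Foot = (-1, 3, 2) − 1·(3, 0, -2) = (-4, 3, 4).

(-4, 3, 4)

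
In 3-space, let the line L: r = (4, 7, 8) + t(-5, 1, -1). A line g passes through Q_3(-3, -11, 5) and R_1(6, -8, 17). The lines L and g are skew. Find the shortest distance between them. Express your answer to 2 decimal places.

16.30

A direction vector for g is R_1 − Q_3 = (9, 3, 12).
Common perpendicular direction n = (-5, 1, -1) × (9, 3, 12) = (15, 51, -24).
With w = (-3, -11, 5) − (4, 7, 8) = (-7, -18, -3), w · n = -951.
Distance = |w · n| / |n| = |-951| / √3402 ≈ 16.30.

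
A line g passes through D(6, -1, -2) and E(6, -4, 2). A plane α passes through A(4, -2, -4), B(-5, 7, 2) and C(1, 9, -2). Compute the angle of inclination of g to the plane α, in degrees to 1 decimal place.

A direction vector for g is E − D = (0, -3, 4).
AB = (-9, 9, 6), AC = (-3, 11, 2); a normal to α is AB × AC = (-48, 0, -72).
Using A: α has equation -48x - 72z = 96.
sin θ = |n·v| / (|n||v|) = |-288| / (√7488 · √25) = 0.66564.
θ ≈ 41.7°.

41.7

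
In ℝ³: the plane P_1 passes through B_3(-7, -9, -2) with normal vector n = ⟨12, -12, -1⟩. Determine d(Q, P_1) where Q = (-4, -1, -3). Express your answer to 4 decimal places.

P_1: n·r = n·B_3 gives 12x - 12y - z = 26.
n·Q − d = (12)·(-4) + (-12)·(-1) + (-1)·(-3) − 26 = -59; |n| = √289.
Distance = |-59| / √289 = 59/√289 ≈ 3.4706.

3.4706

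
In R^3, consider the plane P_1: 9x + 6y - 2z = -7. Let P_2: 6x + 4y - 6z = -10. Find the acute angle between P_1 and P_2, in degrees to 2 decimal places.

29.29

cos θ = |n₁·n₂| / (|n₁||n₂|) = |90| / (√121 · √88).
θ = arccos(0.87218) ≈ 29.29°.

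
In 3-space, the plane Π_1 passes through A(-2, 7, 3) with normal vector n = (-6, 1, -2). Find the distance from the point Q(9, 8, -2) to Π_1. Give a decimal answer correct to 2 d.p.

8.59

Π_1: n·r = n·A gives -6x + y - 2z = 13.
n·Q − d = (-6)·(9) + (1)·(8) + (-2)·(-2) − 13 = -55; |n| = √41.
Distance = |-55| / √41 = 55/√41 ≈ 8.59.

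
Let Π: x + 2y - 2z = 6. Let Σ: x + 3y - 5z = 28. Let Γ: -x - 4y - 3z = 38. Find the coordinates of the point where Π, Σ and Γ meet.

Solving the 3×3 linear system x + 2y - 2z = 6, x + 3y - 5z = 28, -x - 4y - 3z = 38 (e.g. by elimination or Cramer's rule, determinant = -11) gives (-6, -2, -8).

(-6, -2, -8)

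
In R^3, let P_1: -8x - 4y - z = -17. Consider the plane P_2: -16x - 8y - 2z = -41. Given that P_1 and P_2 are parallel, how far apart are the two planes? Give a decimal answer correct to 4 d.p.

Rescale P_2 by 1/2: -8x - 4y - z = -41/2. Then distance = |-17 − (-41/2)| / √81 ≈ 0.3889.

0.3889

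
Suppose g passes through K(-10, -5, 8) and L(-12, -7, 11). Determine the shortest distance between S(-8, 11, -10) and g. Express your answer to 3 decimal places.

A direction vector for g is L − K = (-2, -2, 3).
Taking (-10, -5, 8) on g with direction v = (-2, -2, 3): w = S − (-10, -5, 8) = (2, 16, -18), and w × v = (12, 30, 28).
Distance = |w × v| / |v| = √1828 / √17 ≈ 10.370.

10.370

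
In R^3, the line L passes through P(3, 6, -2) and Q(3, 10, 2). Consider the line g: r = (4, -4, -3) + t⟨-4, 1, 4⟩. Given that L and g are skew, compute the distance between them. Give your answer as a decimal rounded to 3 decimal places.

A direction vector for L is Q − P = (0, 4, 4).
Common perpendicular direction n = (0, 4, 4) × (-4, 1, 4) = (12, -16, 16).
With w = (4, -4, -3) − (3, 6, -2) = (1, -10, -1), w · n = 156.
Distance = |w · n| / |n| = |156| / √656 ≈ 6.091.

6.091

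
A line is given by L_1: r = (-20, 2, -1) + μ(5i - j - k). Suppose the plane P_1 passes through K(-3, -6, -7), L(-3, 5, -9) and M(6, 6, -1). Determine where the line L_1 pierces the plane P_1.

(0, -2, -5)

KL = (0, 11, -2), KM = (9, 12, 6); a normal to P_1 is KL × KM = (90, -18, -99).
Using K: P_1 has equation 90x - 18y - 99z = 531.
Substitute r = (-20, 2, -1) + t(5, -1, -1) into the plane: -1737 + 567t = 531, so t = 4.
Intersection: (-20, 2, -1) + 4·(5, -1, -1) = (0, -2, -5).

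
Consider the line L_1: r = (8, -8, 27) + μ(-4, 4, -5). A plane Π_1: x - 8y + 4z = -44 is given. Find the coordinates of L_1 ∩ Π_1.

Substitute r = (8, -8, 27) + t(-4, 4, -5) into the plane: 180 + (-56)t = -44, so t = 4.
Intersection: (8, -8, 27) + 4·(-4, 4, -5) = (-8, 8, 7).

(-8, 8, 7)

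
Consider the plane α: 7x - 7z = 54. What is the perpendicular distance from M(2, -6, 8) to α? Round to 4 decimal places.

9.6975

n·M − d = (7)·(2) + (0)·(-6) + (-7)·(8) − 54 = -96; |n| = √98.
Distance = |-96| / √98 = 96/√98 ≈ 9.6975.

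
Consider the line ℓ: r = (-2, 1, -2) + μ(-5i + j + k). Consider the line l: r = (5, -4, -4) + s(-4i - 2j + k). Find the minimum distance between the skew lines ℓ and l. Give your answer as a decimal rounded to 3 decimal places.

0.836

Common perpendicular direction n = (-5, 1, 1) × (-4, -2, 1) = (3, 1, 14).
With w = (5, -4, -4) − (-2, 1, -2) = (7, -5, -2), w · n = -12.
Distance = |w · n| / |n| = |-12| / √206 ≈ 0.836.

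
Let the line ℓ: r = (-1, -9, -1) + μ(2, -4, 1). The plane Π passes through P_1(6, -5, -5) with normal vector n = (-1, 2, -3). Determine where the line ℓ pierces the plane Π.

Π: n·r = n·P_1 gives -x + 2y - 3z = -1.
Substitute r = (-1, -9, -1) + t(2, -4, 1) into the plane: -14 + (-13)t = -1, so t = -1.
Intersection: (-1, -9, -1) + (-1)·(2, -4, 1) = (-3, -5, -2).

(-3, -5, -2)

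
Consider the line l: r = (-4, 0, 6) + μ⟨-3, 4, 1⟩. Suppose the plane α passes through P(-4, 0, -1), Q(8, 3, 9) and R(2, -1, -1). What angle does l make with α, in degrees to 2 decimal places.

31.36

PQ = (12, 3, 10), PR = (6, -1, 0); a normal to α is PQ × PR = (10, 60, -30).
Using P: α has equation 10x + 60y - 30z = -10.
sin θ = |n·v| / (|n||v|) = |180| / (√4600 · √26) = 0.52048.
θ ≈ 31.36°.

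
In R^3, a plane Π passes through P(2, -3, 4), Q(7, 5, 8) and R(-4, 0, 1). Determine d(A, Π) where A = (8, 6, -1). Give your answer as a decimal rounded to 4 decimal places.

PQ = (5, 8, 4), PR = (-6, 3, -3); a normal to Π is PQ × PR = (-36, -9, 63).
Using P: Π has equation -36x - 9y + 63z = 207.
n·A − d = (-36)·(8) + (-9)·(6) + (63)·(-1) − 207 = -612; |n| = √5346.
Distance = |-612| / √5346 = 612/√5346 ≈ 8.3702.

8.3702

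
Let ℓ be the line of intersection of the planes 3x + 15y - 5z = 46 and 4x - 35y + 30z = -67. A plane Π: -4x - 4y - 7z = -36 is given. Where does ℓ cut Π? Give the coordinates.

Direction of ℓ: (3, 15, -5) × (4, -35, 30) = (275, -110, -165).
A point on ℓ: solving the two plane equations with x = -8 gives (-8, 7, 7).
Substitute r = (-8, 7, 7) + t(275, -110, -165) into the plane: -45 + 495t = -36, so t = 1/55.
Intersection: (-8, 7, 7) + (1/55)·(275, -110, -165) = (-3, 5, 4).

(-3, 5, 4)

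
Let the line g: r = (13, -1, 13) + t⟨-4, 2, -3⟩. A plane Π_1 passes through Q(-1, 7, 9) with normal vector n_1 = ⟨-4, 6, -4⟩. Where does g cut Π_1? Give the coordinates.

Π_1: n_1·r = n_1·Q gives -4x + 6y - 4z = 10.
Substitute r = (13, -1, 13) + t(-4, 2, -3) into the plane: -110 + 40t = 10, so t = 3.
Intersection: (13, -1, 13) + 3·(-4, 2, -3) = (1, 5, 4).

(1, 5, 4)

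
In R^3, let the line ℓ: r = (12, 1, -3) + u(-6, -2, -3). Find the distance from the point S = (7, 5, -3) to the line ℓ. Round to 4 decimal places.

5.5787

Taking (12, 1, -3) on ℓ with direction v = (-6, -2, -3): w = S − (12, 1, -3) = (-5, 4, 0), and w × v = (-12, -15, 34).
Distance = |w × v| / |v| = √1525 / √49 ≈ 5.5787.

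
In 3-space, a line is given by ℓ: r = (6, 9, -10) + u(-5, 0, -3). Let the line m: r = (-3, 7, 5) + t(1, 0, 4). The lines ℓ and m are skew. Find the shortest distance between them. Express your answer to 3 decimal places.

2.000

Common perpendicular direction n = (-5, 0, -3) × (1, 0, 4) = (0, 17, 0).
With w = (-3, 7, 5) − (6, 9, -10) = (-9, -2, 15), w · n = -34.
Distance = |w · n| / |n| = |-34| / √289 ≈ 2.000.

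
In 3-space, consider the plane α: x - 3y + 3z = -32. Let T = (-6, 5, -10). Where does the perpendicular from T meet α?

(-5, 2, -7)

Foot = T − λn with λ = (n·T − d)/|n|² = (-51 − (-32))/19 = -1.
Foot = (-6, 5, -10) − (-1)·(1, -3, 3) = (-5, 2, -7).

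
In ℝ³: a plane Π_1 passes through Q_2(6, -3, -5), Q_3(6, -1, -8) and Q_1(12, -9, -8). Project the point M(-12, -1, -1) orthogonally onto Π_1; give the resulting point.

(-4, 5, 3)

Q_2Q_3 = (0, 2, -3), Q_2Q_1 = (6, -6, -3); a normal to Π_1 is Q_2Q_3 × Q_2Q_1 = (-24, -18, -12).
Using Q_2: Π_1 has equation -24x - 18y - 12z = -30.
Foot = M − λn with λ = (n·M − d)/|n|² = (318 − (-30))/1044 = 1/3.
Foot = (-12, -1, -1) − (1/3)·(-24, -18, -12) = (-4, 5, 3).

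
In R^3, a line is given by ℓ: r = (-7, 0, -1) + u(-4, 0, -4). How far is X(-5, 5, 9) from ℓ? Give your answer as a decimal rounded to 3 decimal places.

Taking (-7, 0, -1) on ℓ with direction v = (-4, 0, -4): w = X − (-7, 0, -1) = (2, 5, 10), and w × v = (-20, -32, 20).
Distance = |w × v| / |v| = √1824 / √32 ≈ 7.550.

7.550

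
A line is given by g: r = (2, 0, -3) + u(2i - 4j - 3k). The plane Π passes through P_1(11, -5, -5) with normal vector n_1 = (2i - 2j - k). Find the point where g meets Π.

Π: n_1·r = n_1·P_1 gives 2x - 2y - z = 37.
Substitute r = (2, 0, -3) + t(2, -4, -3) into the plane: 7 + 15t = 37, so t = 2.
Intersection: (2, 0, -3) + 2·(2, -4, -3) = (6, -8, -9).

(6, -8, -9)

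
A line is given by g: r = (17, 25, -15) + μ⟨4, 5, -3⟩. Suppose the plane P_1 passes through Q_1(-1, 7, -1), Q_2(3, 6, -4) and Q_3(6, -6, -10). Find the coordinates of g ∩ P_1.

Q_1Q_2 = (4, -1, -3), Q_1Q_3 = (7, -13, -9); a normal to P_1 is Q_1Q_2 × Q_1Q_3 = (-30, 15, -45).
Using Q_1: P_1 has equation -30x + 15y - 45z = 180.
Substitute r = (17, 25, -15) + t(4, 5, -3) into the plane: 540 + 90t = 180, so t = -4.
Intersection: (17, 25, -15) + (-4)·(4, 5, -3) = (1, 5, -3).

(1, 5, -3)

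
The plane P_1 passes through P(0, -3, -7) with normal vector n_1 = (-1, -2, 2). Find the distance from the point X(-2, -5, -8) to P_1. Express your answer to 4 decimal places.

P_1: n_1·r = n_1·P gives -x - 2y + 2z = -8.
n·X − d = (-1)·(-2) + (-2)·(-5) + (2)·(-8) − (-8) = 4; |n| = √9.
Distance = |4| / √9 = 4/√9 ≈ 1.3333.

1.3333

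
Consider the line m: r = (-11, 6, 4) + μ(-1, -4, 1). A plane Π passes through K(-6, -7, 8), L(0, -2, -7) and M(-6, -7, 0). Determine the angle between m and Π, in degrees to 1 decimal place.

KL = (6, 5, -15), KM = (0, 0, -8); a normal to Π is KL × KM = (-40, 48, 0).
Using K: Π has equation -40x + 48y = -96.
sin θ = |n·v| / (|n||v|) = |-152| / (√3904 · √18) = 0.57339.
θ ≈ 35.0°.

35.0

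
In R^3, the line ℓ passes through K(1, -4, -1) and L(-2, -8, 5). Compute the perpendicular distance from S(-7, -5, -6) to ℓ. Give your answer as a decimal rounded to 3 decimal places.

A direction vector for ℓ is L − K = (-3, -4, 6).
Taking (1, -4, -1) on ℓ with direction v = (-3, -4, 6): w = S − (1, -4, -1) = (-8, -1, -5), and w × v = (-26, 63, 29).
Distance = |w × v| / |v| = √5486 / √61 ≈ 9.483.

9.483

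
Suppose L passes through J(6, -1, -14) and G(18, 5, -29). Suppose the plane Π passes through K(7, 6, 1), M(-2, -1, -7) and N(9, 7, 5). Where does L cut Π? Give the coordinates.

A direction vector for L is G − J = (12, 6, -15).
KM = (-9, -7, -8), KN = (2, 1, 4); a normal to Π is KM × KN = (-20, 20, 5).
Using K: Π has equation -20x + 20y + 5z = -15.
Substitute r = (6, -1, -14) + t(12, 6, -15) into the plane: -210 + (-195)t = -15, so t = -1.
Intersection: (6, -1, -14) + (-1)·(12, 6, -15) = (-6, -7, 1).

(-6, -7, 1)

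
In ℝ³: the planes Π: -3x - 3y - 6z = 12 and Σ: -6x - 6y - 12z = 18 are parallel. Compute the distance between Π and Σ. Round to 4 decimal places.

Rescale Σ by 1/2: -3x - 3y - 6z = 9. Then distance = |12 − 9| / √54 ≈ 0.4082.

0.4082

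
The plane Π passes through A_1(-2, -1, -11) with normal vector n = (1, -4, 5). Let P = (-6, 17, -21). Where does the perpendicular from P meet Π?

Π: n·r = n·A_1 gives x - 4y + 5z = -53.
Foot = P − λn with λ = (n·P − d)/|n|² = (-179 − (-53))/42 = -3.
Foot = (-6, 17, -21) − (-3)·(1, -4, 5) = (-3, 5, -6).

(-3, 5, -6)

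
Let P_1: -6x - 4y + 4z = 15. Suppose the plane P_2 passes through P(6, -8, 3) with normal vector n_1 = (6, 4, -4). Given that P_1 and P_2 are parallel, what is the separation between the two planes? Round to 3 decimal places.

P_2: n_1·r = n_1·P gives 6x + 4y - 4z = -8.
Rescale P_2 by 1/(-1): -6x - 4y + 4z = 8. Then distance = |15 − 8| / √68 ≈ 0.849.

0.849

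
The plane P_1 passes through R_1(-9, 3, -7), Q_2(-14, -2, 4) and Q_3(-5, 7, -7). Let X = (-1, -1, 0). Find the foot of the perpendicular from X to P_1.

(-7, 5, 0)

R_1Q_2 = (-5, -5, 11), R_1Q_3 = (4, 4, 0); a normal to P_1 is R_1Q_2 × R_1Q_3 = (-44, 44, 0).
Using R_1: P_1 has equation -44x + 44y = 528.
Foot = X − λn with λ = (n·X − d)/|n|² = (0 − 528)/3872 = -3/22.
Foot = (-1, -1, 0) − (-3/22)·(-44, 44, 0) = (-7, 5, 0).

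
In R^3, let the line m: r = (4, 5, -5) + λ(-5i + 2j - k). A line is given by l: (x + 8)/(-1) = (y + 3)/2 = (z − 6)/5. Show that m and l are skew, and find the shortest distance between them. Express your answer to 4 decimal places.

14.7988

l has direction (-1, 2, 5) through (-8, -3, 6).
Common perpendicular direction n = (-5, 2, -1) × (-1, 2, 5) = (12, 26, -8).
With w = (-8, -3, 6) − (4, 5, -5) = (-12, -8, 11), w · n = -440.
Since n ≠ 0 the lines are not parallel, and w · n = -440 ≠ 0 so they do not intersect; hence they are skew.
Distance = |w · n| / |n| = |-440| / √884 ≈ 14.7988.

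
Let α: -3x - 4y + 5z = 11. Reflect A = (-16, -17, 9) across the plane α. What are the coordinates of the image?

λ = (n·A − d)/|n|² = (161 − 11)/50 = 3.
Reflection = A − 2λn = (-16, -17, 9) − 6·(-3, -4, 5) = (2, 7, -21).

(2, 7, -21)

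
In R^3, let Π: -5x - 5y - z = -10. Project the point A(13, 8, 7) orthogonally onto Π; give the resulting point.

Foot = A − λn with λ = (n·A − d)/|n|² = (-112 − (-10))/51 = -2.
Foot = (13, 8, 7) − (-2)·(-5, -5, -1) = (3, -2, 5).

(3, -2, 5)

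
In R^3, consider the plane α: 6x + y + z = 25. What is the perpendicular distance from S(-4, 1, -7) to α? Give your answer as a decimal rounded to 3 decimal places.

8.922

n·S − d = (6)·(-4) + (1)·(1) + (1)·(-7) − 25 = -55; |n| = √38.
Distance = |-55| / √38 = 55/√38 ≈ 8.922.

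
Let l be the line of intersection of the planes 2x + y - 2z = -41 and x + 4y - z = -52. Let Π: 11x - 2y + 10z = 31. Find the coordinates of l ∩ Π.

(-7, -9, 9)

Direction of l: (2, 1, -2) × (1, 4, -1) = (7, 0, 7).
A point on l: solving the two plane equations with x = -27 gives (-27, -9, -11).
Substitute r = (-27, -9, -11) + t(7, 0, 7) into the plane: -389 + 147t = 31, so t = 20/7.
Intersection: (-27, -9, -11) + (20/7)·(7, 0, 7) = (-7, -9, 9).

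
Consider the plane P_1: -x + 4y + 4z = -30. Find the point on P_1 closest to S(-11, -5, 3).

(-10, -9, -1)

Foot = S − λn with λ = (n·S − d)/|n|² = (3 − (-30))/33 = 1.
Foot = (-11, -5, 3) − 1·(-1, 4, 4) = (-10, -9, -1).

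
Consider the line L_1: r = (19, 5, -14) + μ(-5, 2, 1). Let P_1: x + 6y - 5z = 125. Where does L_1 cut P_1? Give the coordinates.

(4, 11, -11)

Substitute r = (19, 5, -14) + t(-5, 2, 1) into the plane: 119 + 2t = 125, so t = 3.
Intersection: (19, 5, -14) + 3·(-5, 2, 1) = (4, 11, -11).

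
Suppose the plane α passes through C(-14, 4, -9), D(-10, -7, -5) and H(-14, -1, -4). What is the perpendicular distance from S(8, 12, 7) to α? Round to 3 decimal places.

CD = (4, -11, 4), CH = (0, -5, 5); a normal to α is CD × CH = (-35, -20, -20).
Using C: α has equation -35x - 20y - 20z = 590.
n·S − d = (-35)·(8) + (-20)·(12) + (-20)·(7) − 590 = -1250; |n| = √2025.
Distance = |-1250| / √2025 = 1250/√2025 ≈ 27.778.

27.778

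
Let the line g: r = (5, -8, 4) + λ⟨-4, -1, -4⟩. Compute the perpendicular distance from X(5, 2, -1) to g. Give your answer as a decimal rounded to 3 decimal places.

Taking (5, -8, 4) on g with direction v = (-4, -1, -4): w = X − (5, -8, 4) = (0, 10, -5), and w × v = (-45, 20, 40).
Distance = |w × v| / |v| = √4025 / √33 ≈ 11.044.

11.044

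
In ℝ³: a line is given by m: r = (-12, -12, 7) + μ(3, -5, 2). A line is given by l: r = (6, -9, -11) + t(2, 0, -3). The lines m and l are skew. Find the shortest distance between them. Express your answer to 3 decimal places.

5.804

Common perpendicular direction n = (3, -5, 2) × (2, 0, -3) = (15, 13, 10).
With w = (6, -9, -11) − (-12, -12, 7) = (18, 3, -18), w · n = 129.
Distance = |w · n| / |n| = |129| / √494 ≈ 5.804.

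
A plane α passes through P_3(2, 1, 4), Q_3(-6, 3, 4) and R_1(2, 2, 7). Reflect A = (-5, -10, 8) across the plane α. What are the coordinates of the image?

P_3Q_3 = (-8, 2, 0), P_3R_1 = (0, 1, 3); a normal to α is P_3Q_3 × P_3R_1 = (6, 24, -8).
Using P_3: α has equation 6x + 24y - 8z = 4.
λ = (n·A − d)/|n|² = (-334 − 4)/676 = -1/2.
Reflection = A − 2λn = (-5, -10, 8) − (-1)·(6, 24, -8) = (1, 14, 0).

(1, 14, 0)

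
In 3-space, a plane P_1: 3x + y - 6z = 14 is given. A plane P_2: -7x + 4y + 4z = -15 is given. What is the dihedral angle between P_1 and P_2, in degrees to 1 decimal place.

cos θ = |n₁·n₂| / (|n₁||n₂|) = |-41| / (√46 · √81).
θ = arccos(0.67168) ≈ 47.8°.

47.8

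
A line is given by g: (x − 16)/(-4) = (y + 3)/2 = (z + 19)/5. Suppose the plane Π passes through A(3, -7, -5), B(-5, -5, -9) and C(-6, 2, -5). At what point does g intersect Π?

g has direction (-4, 2, 5) through (16, -3, -19).
AB = (-8, 2, -4), AC = (-9, 9, 0); a normal to Π is AB × AC = (36, 36, -54).
Using A: Π has equation 36x + 36y - 54z = 126.
Substitute r = (16, -3, -19) + t(-4, 2, 5) into the plane: 1494 + (-342)t = 126, so t = 4.
Intersection: (16, -3, -19) + 4·(-4, 2, 5) = (0, 5, 1).

(0, 5, 1)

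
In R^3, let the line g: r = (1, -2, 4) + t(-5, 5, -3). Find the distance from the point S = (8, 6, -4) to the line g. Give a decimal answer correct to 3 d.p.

12.757

Taking (1, -2, 4) on g with direction v = (-5, 5, -3): w = S − (1, -2, 4) = (7, 8, -8), and w × v = (16, 61, 75).
Distance = |w × v| / |v| = √9602 / √59 ≈ 12.757.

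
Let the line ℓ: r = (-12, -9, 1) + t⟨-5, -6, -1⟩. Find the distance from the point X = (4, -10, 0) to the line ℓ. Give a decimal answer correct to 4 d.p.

13.1167

Taking (-12, -9, 1) on ℓ with direction v = (-5, -6, -1): w = X − (-12, -9, 1) = (16, -1, -1), and w × v = (-5, 21, -101).
Distance = |w × v| / |v| = √10667 / √62 ≈ 13.1167.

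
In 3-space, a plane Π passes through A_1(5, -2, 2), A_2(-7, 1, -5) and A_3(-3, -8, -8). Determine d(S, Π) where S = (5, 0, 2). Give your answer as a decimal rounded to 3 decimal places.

A_1A_2 = (-12, 3, -7), A_1A_3 = (-8, -6, -10); a normal to Π is A_1A_2 × A_1A_3 = (-72, -64, 96).
Using A_1: Π has equation -72x - 64y + 96z = -40.
n·S − d = (-72)·(5) + (-64)·(0) + (96)·(2) − (-40) = -128; |n| = √18496.
Distance = |-128| / √18496 = 128/√18496 ≈ 0.941.

0.941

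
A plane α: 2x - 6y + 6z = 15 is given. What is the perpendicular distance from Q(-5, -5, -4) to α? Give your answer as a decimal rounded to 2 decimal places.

2.18

n·Q − d = (2)·(-5) + (-6)·(-5) + (6)·(-4) − 15 = -19; |n| = √76.
Distance = |-19| / √76 = 19/√76 ≈ 2.18.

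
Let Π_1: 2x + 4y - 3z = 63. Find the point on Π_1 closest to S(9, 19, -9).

Foot = S − λn with λ = (n·S − d)/|n|² = (121 − 63)/29 = 2.
Foot = (9, 19, -9) − 2·(2, 4, -3) = (5, 11, -3).

(5, 11, -3)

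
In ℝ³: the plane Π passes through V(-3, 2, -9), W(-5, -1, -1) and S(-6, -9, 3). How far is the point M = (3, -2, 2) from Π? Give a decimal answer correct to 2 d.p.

8.49

VW = (-2, -3, 8), VS = (-3, -11, 12); a normal to Π is VW × VS = (52, 0, 13).
Using V: Π has equation 52x + 13z = -273.
n·M − d = (52)·(3) + (0)·(-2) + (13)·(2) − (-273) = 455; |n| = √2873.
Distance = |455| / √2873 = 455/√2873 ≈ 8.49.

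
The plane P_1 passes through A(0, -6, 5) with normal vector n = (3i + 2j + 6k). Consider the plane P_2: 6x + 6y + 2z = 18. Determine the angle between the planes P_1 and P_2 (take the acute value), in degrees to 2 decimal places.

P_1: n·r = n·A gives 3x + 2y + 6z = 18.
cos θ = |n₁·n₂| / (|n₁||n₂|) = |42| / (√49 · √76).
θ = arccos(0.68825) ≈ 46.51°.

46.51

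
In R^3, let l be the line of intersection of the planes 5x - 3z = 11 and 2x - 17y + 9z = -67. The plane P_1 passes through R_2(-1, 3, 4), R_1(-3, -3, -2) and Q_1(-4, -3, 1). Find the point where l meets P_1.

Direction of l: (5, 0, -3) × (2, -17, 9) = (-51, -51, -85).
A point on l: solving the two plane equations with x = -8 gives (-8, -6, -17).
R_2R_1 = (-2, -6, -6), R_2Q_1 = (-3, -6, -3); a normal to P_1 is R_2R_1 × R_2Q_1 = (-18, 12, -6).
Using R_2: P_1 has equation -18x + 12y - 6z = 30.
Substitute r = (-8, -6, -17) + t(-51, -51, -85) into the plane: 174 + 816t = 30, so t = -3/17.
Intersection: (-8, -6, -17) + (-3/17)·(-51, -51, -85) = (1, 3, -2).

(1, 3, -2)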